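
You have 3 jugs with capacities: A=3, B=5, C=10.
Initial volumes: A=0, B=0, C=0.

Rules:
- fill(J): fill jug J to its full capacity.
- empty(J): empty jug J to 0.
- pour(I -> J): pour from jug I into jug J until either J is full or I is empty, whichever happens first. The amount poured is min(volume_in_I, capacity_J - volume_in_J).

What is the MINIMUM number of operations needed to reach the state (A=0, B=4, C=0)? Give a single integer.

Answer: 6

Derivation:
BFS from (A=0, B=0, C=0). One shortest path:
  1. fill(C) -> (A=0 B=0 C=10)
  2. pour(C -> A) -> (A=3 B=0 C=7)
  3. empty(A) -> (A=0 B=0 C=7)
  4. pour(C -> A) -> (A=3 B=0 C=4)
  5. empty(A) -> (A=0 B=0 C=4)
  6. pour(C -> B) -> (A=0 B=4 C=0)
Reached target in 6 moves.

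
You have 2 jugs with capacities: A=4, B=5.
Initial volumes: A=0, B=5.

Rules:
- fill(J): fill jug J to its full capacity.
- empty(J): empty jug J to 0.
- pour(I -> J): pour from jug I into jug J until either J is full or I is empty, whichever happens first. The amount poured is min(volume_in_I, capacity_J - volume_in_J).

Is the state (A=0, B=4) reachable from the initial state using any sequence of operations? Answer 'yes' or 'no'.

BFS from (A=0, B=5):
  1. fill(A) -> (A=4 B=5)
  2. empty(B) -> (A=4 B=0)
  3. pour(A -> B) -> (A=0 B=4)
Target reached → yes.

Answer: yes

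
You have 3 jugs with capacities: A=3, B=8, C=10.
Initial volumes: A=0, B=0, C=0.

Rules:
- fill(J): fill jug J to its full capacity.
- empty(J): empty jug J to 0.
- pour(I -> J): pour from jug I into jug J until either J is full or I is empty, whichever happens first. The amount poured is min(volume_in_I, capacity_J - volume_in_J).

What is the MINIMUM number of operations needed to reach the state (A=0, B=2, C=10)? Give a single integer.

Answer: 5

Derivation:
BFS from (A=0, B=0, C=0). One shortest path:
  1. fill(C) -> (A=0 B=0 C=10)
  2. pour(C -> B) -> (A=0 B=8 C=2)
  3. empty(B) -> (A=0 B=0 C=2)
  4. pour(C -> B) -> (A=0 B=2 C=0)
  5. fill(C) -> (A=0 B=2 C=10)
Reached target in 5 moves.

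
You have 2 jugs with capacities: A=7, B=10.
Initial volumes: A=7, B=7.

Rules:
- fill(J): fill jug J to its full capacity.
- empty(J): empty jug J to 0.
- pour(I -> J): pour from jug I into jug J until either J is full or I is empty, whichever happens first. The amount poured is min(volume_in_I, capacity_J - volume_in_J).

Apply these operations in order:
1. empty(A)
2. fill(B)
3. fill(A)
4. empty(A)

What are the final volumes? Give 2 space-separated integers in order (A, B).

Answer: 0 10

Derivation:
Step 1: empty(A) -> (A=0 B=7)
Step 2: fill(B) -> (A=0 B=10)
Step 3: fill(A) -> (A=7 B=10)
Step 4: empty(A) -> (A=0 B=10)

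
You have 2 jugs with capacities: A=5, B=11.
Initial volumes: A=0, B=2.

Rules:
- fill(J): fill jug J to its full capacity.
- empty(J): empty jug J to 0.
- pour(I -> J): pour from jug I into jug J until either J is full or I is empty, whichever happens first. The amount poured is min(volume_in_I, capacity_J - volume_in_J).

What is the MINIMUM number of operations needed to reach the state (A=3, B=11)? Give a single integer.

Answer: 8

Derivation:
BFS from (A=0, B=2). One shortest path:
  1. pour(B -> A) -> (A=2 B=0)
  2. fill(B) -> (A=2 B=11)
  3. pour(B -> A) -> (A=5 B=8)
  4. empty(A) -> (A=0 B=8)
  5. pour(B -> A) -> (A=5 B=3)
  6. empty(A) -> (A=0 B=3)
  7. pour(B -> A) -> (A=3 B=0)
  8. fill(B) -> (A=3 B=11)
Reached target in 8 moves.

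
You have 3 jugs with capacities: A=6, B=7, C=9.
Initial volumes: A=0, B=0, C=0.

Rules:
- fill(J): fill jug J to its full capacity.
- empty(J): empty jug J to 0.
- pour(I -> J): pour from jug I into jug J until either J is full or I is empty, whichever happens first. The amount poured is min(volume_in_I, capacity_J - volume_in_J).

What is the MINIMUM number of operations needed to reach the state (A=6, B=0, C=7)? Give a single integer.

Answer: 3

Derivation:
BFS from (A=0, B=0, C=0). One shortest path:
  1. fill(A) -> (A=6 B=0 C=0)
  2. fill(B) -> (A=6 B=7 C=0)
  3. pour(B -> C) -> (A=6 B=0 C=7)
Reached target in 3 moves.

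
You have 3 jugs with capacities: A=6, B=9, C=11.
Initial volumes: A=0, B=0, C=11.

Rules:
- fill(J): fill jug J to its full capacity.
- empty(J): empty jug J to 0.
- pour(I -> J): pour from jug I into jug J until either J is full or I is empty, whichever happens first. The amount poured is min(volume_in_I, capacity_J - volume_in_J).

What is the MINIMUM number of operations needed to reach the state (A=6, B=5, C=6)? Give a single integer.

Answer: 4

Derivation:
BFS from (A=0, B=0, C=11). One shortest path:
  1. pour(C -> A) -> (A=6 B=0 C=5)
  2. pour(C -> B) -> (A=6 B=5 C=0)
  3. pour(A -> C) -> (A=0 B=5 C=6)
  4. fill(A) -> (A=6 B=5 C=6)
Reached target in 4 moves.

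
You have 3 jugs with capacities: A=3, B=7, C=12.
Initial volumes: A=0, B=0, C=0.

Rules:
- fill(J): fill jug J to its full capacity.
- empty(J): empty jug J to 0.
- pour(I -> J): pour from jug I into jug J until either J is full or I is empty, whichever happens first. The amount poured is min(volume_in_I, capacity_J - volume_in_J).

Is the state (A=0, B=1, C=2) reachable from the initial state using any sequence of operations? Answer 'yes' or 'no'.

BFS from (A=0, B=0, C=0):
  1. fill(C) -> (A=0 B=0 C=12)
  2. pour(C -> A) -> (A=3 B=0 C=9)
  3. empty(A) -> (A=0 B=0 C=9)
  4. pour(C -> B) -> (A=0 B=7 C=2)
  5. pour(B -> A) -> (A=3 B=4 C=2)
  6. empty(A) -> (A=0 B=4 C=2)
  7. pour(B -> A) -> (A=3 B=1 C=2)
  8. empty(A) -> (A=0 B=1 C=2)
Target reached → yes.

Answer: yes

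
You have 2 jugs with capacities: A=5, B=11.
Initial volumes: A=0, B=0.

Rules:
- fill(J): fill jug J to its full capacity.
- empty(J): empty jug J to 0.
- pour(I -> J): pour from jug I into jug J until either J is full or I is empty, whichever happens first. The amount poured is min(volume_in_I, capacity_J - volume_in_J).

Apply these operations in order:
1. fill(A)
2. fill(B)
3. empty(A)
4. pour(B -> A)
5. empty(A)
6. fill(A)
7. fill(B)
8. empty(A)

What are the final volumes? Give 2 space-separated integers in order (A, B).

Answer: 0 11

Derivation:
Step 1: fill(A) -> (A=5 B=0)
Step 2: fill(B) -> (A=5 B=11)
Step 3: empty(A) -> (A=0 B=11)
Step 4: pour(B -> A) -> (A=5 B=6)
Step 5: empty(A) -> (A=0 B=6)
Step 6: fill(A) -> (A=5 B=6)
Step 7: fill(B) -> (A=5 B=11)
Step 8: empty(A) -> (A=0 B=11)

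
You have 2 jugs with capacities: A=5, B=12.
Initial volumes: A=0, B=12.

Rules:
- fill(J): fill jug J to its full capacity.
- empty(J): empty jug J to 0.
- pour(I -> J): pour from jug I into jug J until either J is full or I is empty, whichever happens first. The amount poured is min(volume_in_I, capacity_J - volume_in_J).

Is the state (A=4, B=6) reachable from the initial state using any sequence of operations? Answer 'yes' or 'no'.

BFS explored all 34 reachable states.
Reachable set includes: (0,0), (0,1), (0,2), (0,3), (0,4), (0,5), (0,6), (0,7), (0,8), (0,9), (0,10), (0,11) ...
Target (A=4, B=6) not in reachable set → no.

Answer: no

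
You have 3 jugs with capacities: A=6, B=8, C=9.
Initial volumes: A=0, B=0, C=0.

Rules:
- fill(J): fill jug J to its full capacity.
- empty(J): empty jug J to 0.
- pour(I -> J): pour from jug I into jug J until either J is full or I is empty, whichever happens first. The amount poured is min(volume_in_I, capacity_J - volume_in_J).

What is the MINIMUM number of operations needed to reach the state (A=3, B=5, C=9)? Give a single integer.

BFS from (A=0, B=0, C=0). One shortest path:
  1. fill(C) -> (A=0 B=0 C=9)
  2. pour(C -> A) -> (A=6 B=0 C=3)
  3. pour(A -> B) -> (A=0 B=6 C=3)
  4. pour(C -> A) -> (A=3 B=6 C=0)
  5. pour(B -> C) -> (A=3 B=0 C=6)
  6. fill(B) -> (A=3 B=8 C=6)
  7. pour(B -> C) -> (A=3 B=5 C=9)
Reached target in 7 moves.

Answer: 7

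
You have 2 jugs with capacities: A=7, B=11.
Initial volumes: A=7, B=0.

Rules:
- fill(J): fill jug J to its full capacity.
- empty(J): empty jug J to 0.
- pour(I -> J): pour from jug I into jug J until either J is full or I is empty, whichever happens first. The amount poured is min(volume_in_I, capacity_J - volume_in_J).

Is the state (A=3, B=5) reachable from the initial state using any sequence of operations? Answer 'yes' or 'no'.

Answer: no

Derivation:
BFS explored all 36 reachable states.
Reachable set includes: (0,0), (0,1), (0,2), (0,3), (0,4), (0,5), (0,6), (0,7), (0,8), (0,9), (0,10), (0,11) ...
Target (A=3, B=5) not in reachable set → no.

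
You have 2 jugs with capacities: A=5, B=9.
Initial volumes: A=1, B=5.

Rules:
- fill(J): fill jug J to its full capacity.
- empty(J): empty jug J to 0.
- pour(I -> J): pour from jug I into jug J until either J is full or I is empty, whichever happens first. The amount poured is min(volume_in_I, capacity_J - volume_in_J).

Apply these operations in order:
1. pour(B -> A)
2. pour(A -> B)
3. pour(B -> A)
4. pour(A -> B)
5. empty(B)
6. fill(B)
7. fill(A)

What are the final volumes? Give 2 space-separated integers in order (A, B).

Step 1: pour(B -> A) -> (A=5 B=1)
Step 2: pour(A -> B) -> (A=0 B=6)
Step 3: pour(B -> A) -> (A=5 B=1)
Step 4: pour(A -> B) -> (A=0 B=6)
Step 5: empty(B) -> (A=0 B=0)
Step 6: fill(B) -> (A=0 B=9)
Step 7: fill(A) -> (A=5 B=9)

Answer: 5 9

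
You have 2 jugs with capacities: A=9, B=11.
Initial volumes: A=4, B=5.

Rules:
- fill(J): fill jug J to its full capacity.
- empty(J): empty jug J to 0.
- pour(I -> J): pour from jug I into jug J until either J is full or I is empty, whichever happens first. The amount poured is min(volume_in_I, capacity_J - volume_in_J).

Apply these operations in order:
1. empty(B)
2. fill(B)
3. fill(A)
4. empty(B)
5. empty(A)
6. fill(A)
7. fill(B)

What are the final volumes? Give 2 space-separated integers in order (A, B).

Answer: 9 11

Derivation:
Step 1: empty(B) -> (A=4 B=0)
Step 2: fill(B) -> (A=4 B=11)
Step 3: fill(A) -> (A=9 B=11)
Step 4: empty(B) -> (A=9 B=0)
Step 5: empty(A) -> (A=0 B=0)
Step 6: fill(A) -> (A=9 B=0)
Step 7: fill(B) -> (A=9 B=11)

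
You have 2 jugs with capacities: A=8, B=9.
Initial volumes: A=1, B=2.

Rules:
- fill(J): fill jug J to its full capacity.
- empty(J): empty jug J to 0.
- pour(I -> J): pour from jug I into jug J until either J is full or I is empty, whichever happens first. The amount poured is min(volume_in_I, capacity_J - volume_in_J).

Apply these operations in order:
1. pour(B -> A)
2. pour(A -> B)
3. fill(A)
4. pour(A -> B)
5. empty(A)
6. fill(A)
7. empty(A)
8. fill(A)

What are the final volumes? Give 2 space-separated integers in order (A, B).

Answer: 8 9

Derivation:
Step 1: pour(B -> A) -> (A=3 B=0)
Step 2: pour(A -> B) -> (A=0 B=3)
Step 3: fill(A) -> (A=8 B=3)
Step 4: pour(A -> B) -> (A=2 B=9)
Step 5: empty(A) -> (A=0 B=9)
Step 6: fill(A) -> (A=8 B=9)
Step 7: empty(A) -> (A=0 B=9)
Step 8: fill(A) -> (A=8 B=9)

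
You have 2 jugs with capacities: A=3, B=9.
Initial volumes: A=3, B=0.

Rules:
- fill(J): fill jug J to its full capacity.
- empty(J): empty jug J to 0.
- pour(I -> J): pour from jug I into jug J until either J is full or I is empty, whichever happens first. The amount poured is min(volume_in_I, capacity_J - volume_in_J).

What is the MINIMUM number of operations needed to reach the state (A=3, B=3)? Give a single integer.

Answer: 2

Derivation:
BFS from (A=3, B=0). One shortest path:
  1. pour(A -> B) -> (A=0 B=3)
  2. fill(A) -> (A=3 B=3)
Reached target in 2 moves.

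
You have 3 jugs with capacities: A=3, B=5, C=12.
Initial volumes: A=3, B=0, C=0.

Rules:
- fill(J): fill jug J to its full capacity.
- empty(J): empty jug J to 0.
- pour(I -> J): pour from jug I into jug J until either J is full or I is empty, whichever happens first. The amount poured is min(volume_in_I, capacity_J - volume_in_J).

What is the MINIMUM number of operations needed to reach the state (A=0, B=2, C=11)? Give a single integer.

Answer: 6

Derivation:
BFS from (A=3, B=0, C=0). One shortest path:
  1. fill(B) -> (A=3 B=5 C=0)
  2. pour(A -> C) -> (A=0 B=5 C=3)
  3. pour(B -> C) -> (A=0 B=0 C=8)
  4. fill(B) -> (A=0 B=5 C=8)
  5. pour(B -> A) -> (A=3 B=2 C=8)
  6. pour(A -> C) -> (A=0 B=2 C=11)
Reached target in 6 moves.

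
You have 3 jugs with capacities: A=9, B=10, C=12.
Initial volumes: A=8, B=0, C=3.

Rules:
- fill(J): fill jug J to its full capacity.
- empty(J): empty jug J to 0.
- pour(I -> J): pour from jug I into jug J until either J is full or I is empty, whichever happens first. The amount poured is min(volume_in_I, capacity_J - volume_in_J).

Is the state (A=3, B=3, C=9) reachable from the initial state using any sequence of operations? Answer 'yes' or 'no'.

BFS explored all 638 reachable states.
Reachable set includes: (0,0,0), (0,0,1), (0,0,2), (0,0,3), (0,0,4), (0,0,5), (0,0,6), (0,0,7), (0,0,8), (0,0,9), (0,0,10), (0,0,11) ...
Target (A=3, B=3, C=9) not in reachable set → no.

Answer: no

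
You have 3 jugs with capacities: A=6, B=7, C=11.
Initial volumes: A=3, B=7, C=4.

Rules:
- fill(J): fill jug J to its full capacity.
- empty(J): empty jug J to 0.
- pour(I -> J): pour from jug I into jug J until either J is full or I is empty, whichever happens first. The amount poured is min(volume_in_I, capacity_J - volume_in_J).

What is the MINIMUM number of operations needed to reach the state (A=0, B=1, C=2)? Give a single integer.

Answer: 5

Derivation:
BFS from (A=3, B=7, C=4). One shortest path:
  1. pour(A -> C) -> (A=0 B=7 C=7)
  2. pour(B -> A) -> (A=6 B=1 C=7)
  3. pour(A -> C) -> (A=2 B=1 C=11)
  4. empty(C) -> (A=2 B=1 C=0)
  5. pour(A -> C) -> (A=0 B=1 C=2)
Reached target in 5 moves.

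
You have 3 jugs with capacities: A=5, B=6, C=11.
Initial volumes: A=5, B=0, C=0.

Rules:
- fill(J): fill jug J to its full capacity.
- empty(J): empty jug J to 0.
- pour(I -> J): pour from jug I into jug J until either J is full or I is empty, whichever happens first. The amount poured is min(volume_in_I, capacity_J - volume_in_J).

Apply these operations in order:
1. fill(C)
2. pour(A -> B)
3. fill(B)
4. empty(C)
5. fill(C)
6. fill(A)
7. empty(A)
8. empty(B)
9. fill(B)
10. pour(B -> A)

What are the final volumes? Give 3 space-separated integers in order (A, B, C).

Answer: 5 1 11

Derivation:
Step 1: fill(C) -> (A=5 B=0 C=11)
Step 2: pour(A -> B) -> (A=0 B=5 C=11)
Step 3: fill(B) -> (A=0 B=6 C=11)
Step 4: empty(C) -> (A=0 B=6 C=0)
Step 5: fill(C) -> (A=0 B=6 C=11)
Step 6: fill(A) -> (A=5 B=6 C=11)
Step 7: empty(A) -> (A=0 B=6 C=11)
Step 8: empty(B) -> (A=0 B=0 C=11)
Step 9: fill(B) -> (A=0 B=6 C=11)
Step 10: pour(B -> A) -> (A=5 B=1 C=11)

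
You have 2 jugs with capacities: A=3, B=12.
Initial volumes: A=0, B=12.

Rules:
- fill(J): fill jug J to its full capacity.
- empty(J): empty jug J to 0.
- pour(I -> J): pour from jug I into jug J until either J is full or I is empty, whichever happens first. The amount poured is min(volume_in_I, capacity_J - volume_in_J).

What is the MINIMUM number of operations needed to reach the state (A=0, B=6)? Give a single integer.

Answer: 4

Derivation:
BFS from (A=0, B=12). One shortest path:
  1. pour(B -> A) -> (A=3 B=9)
  2. empty(A) -> (A=0 B=9)
  3. pour(B -> A) -> (A=3 B=6)
  4. empty(A) -> (A=0 B=6)
Reached target in 4 moves.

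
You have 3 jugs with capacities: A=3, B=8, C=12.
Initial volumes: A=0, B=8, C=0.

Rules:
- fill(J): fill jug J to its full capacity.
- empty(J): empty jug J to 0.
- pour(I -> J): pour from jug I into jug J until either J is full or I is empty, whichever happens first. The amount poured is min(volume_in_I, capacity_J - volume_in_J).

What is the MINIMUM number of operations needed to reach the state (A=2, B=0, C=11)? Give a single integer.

BFS from (A=0, B=8, C=0). One shortest path:
  1. pour(B -> A) -> (A=3 B=5 C=0)
  2. empty(A) -> (A=0 B=5 C=0)
  3. pour(B -> A) -> (A=3 B=2 C=0)
  4. pour(A -> C) -> (A=0 B=2 C=3)
  5. pour(B -> A) -> (A=2 B=0 C=3)
  6. fill(B) -> (A=2 B=8 C=3)
  7. pour(B -> C) -> (A=2 B=0 C=11)
Reached target in 7 moves.

Answer: 7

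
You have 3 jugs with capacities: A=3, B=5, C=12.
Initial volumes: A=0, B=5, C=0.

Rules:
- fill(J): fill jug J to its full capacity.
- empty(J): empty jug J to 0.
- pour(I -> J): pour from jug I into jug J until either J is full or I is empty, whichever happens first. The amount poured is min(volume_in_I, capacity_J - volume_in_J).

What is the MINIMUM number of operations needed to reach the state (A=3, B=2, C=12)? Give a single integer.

Answer: 2

Derivation:
BFS from (A=0, B=5, C=0). One shortest path:
  1. fill(C) -> (A=0 B=5 C=12)
  2. pour(B -> A) -> (A=3 B=2 C=12)
Reached target in 2 moves.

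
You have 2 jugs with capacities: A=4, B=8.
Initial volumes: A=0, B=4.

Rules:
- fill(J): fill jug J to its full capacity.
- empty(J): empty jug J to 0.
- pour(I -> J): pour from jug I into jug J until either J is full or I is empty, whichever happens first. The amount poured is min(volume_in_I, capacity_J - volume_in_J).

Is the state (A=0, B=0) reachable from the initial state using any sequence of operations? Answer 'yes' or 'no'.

Answer: yes

Derivation:
BFS from (A=0, B=4):
  1. empty(B) -> (A=0 B=0)
Target reached → yes.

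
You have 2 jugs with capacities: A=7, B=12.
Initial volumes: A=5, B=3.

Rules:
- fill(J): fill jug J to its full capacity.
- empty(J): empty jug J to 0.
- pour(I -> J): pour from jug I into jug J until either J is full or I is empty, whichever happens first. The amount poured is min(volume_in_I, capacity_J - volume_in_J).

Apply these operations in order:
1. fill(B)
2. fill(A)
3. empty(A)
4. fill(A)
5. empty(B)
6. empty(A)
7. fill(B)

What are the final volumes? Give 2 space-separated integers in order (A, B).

Step 1: fill(B) -> (A=5 B=12)
Step 2: fill(A) -> (A=7 B=12)
Step 3: empty(A) -> (A=0 B=12)
Step 4: fill(A) -> (A=7 B=12)
Step 5: empty(B) -> (A=7 B=0)
Step 6: empty(A) -> (A=0 B=0)
Step 7: fill(B) -> (A=0 B=12)

Answer: 0 12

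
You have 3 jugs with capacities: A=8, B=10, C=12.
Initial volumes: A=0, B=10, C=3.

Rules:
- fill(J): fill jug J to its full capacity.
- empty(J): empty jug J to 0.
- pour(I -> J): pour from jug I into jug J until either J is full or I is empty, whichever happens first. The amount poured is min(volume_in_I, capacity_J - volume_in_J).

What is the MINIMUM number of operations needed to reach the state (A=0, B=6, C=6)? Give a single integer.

Answer: 8

Derivation:
BFS from (A=0, B=10, C=3). One shortest path:
  1. empty(C) -> (A=0 B=10 C=0)
  2. pour(B -> A) -> (A=8 B=2 C=0)
  3. pour(A -> C) -> (A=0 B=2 C=8)
  4. pour(B -> A) -> (A=2 B=0 C=8)
  5. fill(B) -> (A=2 B=10 C=8)
  6. pour(B -> C) -> (A=2 B=6 C=12)
  7. pour(C -> A) -> (A=8 B=6 C=6)
  8. empty(A) -> (A=0 B=6 C=6)
Reached target in 8 moves.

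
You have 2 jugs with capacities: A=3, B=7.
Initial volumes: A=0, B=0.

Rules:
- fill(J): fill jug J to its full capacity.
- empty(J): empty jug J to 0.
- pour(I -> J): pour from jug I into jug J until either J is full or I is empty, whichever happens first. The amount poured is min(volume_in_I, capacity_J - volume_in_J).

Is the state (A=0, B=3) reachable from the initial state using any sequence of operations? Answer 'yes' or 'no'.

Answer: yes

Derivation:
BFS from (A=0, B=0):
  1. fill(A) -> (A=3 B=0)
  2. pour(A -> B) -> (A=0 B=3)
Target reached → yes.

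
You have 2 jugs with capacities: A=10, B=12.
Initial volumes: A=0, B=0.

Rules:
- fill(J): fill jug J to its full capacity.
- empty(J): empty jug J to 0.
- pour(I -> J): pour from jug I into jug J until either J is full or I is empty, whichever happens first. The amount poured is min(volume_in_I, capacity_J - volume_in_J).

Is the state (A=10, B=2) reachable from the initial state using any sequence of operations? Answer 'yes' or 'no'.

Answer: yes

Derivation:
BFS from (A=0, B=0):
  1. fill(B) -> (A=0 B=12)
  2. pour(B -> A) -> (A=10 B=2)
Target reached → yes.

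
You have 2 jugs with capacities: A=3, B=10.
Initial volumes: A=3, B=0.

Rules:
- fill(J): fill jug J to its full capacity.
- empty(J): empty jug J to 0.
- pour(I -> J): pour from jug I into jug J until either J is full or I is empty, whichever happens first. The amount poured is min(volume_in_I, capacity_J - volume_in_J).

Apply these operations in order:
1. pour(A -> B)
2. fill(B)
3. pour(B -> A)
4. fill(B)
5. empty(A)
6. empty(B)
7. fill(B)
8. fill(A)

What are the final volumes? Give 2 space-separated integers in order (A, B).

Step 1: pour(A -> B) -> (A=0 B=3)
Step 2: fill(B) -> (A=0 B=10)
Step 3: pour(B -> A) -> (A=3 B=7)
Step 4: fill(B) -> (A=3 B=10)
Step 5: empty(A) -> (A=0 B=10)
Step 6: empty(B) -> (A=0 B=0)
Step 7: fill(B) -> (A=0 B=10)
Step 8: fill(A) -> (A=3 B=10)

Answer: 3 10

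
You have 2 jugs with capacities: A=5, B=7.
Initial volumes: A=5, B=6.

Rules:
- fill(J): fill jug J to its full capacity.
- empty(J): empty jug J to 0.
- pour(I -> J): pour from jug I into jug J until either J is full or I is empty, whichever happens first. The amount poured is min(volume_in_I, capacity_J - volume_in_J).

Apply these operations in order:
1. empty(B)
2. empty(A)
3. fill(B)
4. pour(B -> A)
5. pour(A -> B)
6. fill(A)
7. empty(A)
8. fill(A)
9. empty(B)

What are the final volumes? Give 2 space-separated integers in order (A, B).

Step 1: empty(B) -> (A=5 B=0)
Step 2: empty(A) -> (A=0 B=0)
Step 3: fill(B) -> (A=0 B=7)
Step 4: pour(B -> A) -> (A=5 B=2)
Step 5: pour(A -> B) -> (A=0 B=7)
Step 6: fill(A) -> (A=5 B=7)
Step 7: empty(A) -> (A=0 B=7)
Step 8: fill(A) -> (A=5 B=7)
Step 9: empty(B) -> (A=5 B=0)

Answer: 5 0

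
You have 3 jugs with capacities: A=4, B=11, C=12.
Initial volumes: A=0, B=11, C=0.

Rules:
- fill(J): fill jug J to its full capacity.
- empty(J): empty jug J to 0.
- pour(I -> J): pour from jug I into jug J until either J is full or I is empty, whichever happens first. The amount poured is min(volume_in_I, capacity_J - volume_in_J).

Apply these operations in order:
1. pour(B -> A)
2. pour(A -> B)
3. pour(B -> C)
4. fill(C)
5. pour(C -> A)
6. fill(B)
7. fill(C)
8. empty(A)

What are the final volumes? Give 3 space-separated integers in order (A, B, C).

Step 1: pour(B -> A) -> (A=4 B=7 C=0)
Step 2: pour(A -> B) -> (A=0 B=11 C=0)
Step 3: pour(B -> C) -> (A=0 B=0 C=11)
Step 4: fill(C) -> (A=0 B=0 C=12)
Step 5: pour(C -> A) -> (A=4 B=0 C=8)
Step 6: fill(B) -> (A=4 B=11 C=8)
Step 7: fill(C) -> (A=4 B=11 C=12)
Step 8: empty(A) -> (A=0 B=11 C=12)

Answer: 0 11 12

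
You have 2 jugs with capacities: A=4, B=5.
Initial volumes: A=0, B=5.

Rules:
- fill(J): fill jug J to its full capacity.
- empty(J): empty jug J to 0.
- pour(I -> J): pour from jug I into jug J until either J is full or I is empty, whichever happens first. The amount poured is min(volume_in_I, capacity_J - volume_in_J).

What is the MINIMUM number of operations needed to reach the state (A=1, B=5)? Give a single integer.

BFS from (A=0, B=5). One shortest path:
  1. pour(B -> A) -> (A=4 B=1)
  2. empty(A) -> (A=0 B=1)
  3. pour(B -> A) -> (A=1 B=0)
  4. fill(B) -> (A=1 B=5)
Reached target in 4 moves.

Answer: 4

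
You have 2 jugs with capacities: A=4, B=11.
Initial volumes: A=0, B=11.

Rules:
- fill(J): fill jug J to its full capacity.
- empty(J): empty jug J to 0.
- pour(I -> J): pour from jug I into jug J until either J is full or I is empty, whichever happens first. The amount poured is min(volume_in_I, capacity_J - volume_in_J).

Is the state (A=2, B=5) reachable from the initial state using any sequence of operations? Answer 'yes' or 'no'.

Answer: no

Derivation:
BFS explored all 30 reachable states.
Reachable set includes: (0,0), (0,1), (0,2), (0,3), (0,4), (0,5), (0,6), (0,7), (0,8), (0,9), (0,10), (0,11) ...
Target (A=2, B=5) not in reachable set → no.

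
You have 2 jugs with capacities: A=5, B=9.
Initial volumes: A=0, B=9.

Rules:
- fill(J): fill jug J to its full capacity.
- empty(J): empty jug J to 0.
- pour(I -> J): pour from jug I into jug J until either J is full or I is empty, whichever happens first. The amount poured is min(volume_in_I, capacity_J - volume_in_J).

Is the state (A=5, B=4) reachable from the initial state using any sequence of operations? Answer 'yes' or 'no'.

Answer: yes

Derivation:
BFS from (A=0, B=9):
  1. pour(B -> A) -> (A=5 B=4)
Target reached → yes.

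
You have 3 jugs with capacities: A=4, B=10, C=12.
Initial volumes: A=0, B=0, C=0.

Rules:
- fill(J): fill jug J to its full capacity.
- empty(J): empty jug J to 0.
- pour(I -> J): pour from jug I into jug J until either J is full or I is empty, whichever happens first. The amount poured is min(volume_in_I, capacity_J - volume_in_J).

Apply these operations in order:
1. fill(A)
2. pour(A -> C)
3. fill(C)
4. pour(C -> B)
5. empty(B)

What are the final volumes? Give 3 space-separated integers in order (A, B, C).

Answer: 0 0 2

Derivation:
Step 1: fill(A) -> (A=4 B=0 C=0)
Step 2: pour(A -> C) -> (A=0 B=0 C=4)
Step 3: fill(C) -> (A=0 B=0 C=12)
Step 4: pour(C -> B) -> (A=0 B=10 C=2)
Step 5: empty(B) -> (A=0 B=0 C=2)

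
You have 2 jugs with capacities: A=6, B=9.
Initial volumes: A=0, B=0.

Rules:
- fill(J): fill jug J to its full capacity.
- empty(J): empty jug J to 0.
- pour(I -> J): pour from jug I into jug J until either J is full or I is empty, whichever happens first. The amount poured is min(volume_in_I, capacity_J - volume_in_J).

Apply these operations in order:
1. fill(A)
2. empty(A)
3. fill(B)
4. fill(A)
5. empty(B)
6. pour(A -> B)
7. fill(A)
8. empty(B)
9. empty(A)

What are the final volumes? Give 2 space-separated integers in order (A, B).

Step 1: fill(A) -> (A=6 B=0)
Step 2: empty(A) -> (A=0 B=0)
Step 3: fill(B) -> (A=0 B=9)
Step 4: fill(A) -> (A=6 B=9)
Step 5: empty(B) -> (A=6 B=0)
Step 6: pour(A -> B) -> (A=0 B=6)
Step 7: fill(A) -> (A=6 B=6)
Step 8: empty(B) -> (A=6 B=0)
Step 9: empty(A) -> (A=0 B=0)

Answer: 0 0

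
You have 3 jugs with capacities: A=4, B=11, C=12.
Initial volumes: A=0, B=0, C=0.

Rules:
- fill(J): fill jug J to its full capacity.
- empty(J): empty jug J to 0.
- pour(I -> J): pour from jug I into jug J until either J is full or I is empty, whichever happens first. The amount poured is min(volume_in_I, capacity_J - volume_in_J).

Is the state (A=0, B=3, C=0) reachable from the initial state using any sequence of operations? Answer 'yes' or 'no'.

Answer: yes

Derivation:
BFS from (A=0, B=0, C=0):
  1. fill(A) -> (A=4 B=0 C=0)
  2. fill(B) -> (A=4 B=11 C=0)
  3. pour(A -> C) -> (A=0 B=11 C=4)
  4. pour(B -> C) -> (A=0 B=3 C=12)
  5. empty(C) -> (A=0 B=3 C=0)
Target reached → yes.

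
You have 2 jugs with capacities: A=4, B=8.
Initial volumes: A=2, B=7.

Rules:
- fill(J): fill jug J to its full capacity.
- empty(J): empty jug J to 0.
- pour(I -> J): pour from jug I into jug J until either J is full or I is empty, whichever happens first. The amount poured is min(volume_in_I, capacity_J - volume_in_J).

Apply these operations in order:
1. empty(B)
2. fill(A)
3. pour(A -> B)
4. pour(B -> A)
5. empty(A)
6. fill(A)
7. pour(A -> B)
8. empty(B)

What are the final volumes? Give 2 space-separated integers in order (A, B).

Step 1: empty(B) -> (A=2 B=0)
Step 2: fill(A) -> (A=4 B=0)
Step 3: pour(A -> B) -> (A=0 B=4)
Step 4: pour(B -> A) -> (A=4 B=0)
Step 5: empty(A) -> (A=0 B=0)
Step 6: fill(A) -> (A=4 B=0)
Step 7: pour(A -> B) -> (A=0 B=4)
Step 8: empty(B) -> (A=0 B=0)

Answer: 0 0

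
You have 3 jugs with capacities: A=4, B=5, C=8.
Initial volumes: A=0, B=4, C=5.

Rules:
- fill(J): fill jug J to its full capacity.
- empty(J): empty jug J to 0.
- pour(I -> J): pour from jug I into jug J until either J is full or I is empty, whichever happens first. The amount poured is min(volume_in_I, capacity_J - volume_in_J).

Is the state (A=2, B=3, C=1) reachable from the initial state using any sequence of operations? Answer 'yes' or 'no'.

BFS explored all 186 reachable states.
Reachable set includes: (0,0,0), (0,0,1), (0,0,2), (0,0,3), (0,0,4), (0,0,5), (0,0,6), (0,0,7), (0,0,8), (0,1,0), (0,1,1), (0,1,2) ...
Target (A=2, B=3, C=1) not in reachable set → no.

Answer: no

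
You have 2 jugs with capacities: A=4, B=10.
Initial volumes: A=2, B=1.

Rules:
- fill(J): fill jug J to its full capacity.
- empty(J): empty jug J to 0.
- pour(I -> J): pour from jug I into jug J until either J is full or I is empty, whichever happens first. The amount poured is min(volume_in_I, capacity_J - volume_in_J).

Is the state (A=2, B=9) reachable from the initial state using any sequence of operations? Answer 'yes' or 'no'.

Answer: no

Derivation:
BFS explored all 29 reachable states.
Reachable set includes: (0,0), (0,1), (0,2), (0,3), (0,4), (0,5), (0,6), (0,7), (0,8), (0,9), (0,10), (1,0) ...
Target (A=2, B=9) not in reachable set → no.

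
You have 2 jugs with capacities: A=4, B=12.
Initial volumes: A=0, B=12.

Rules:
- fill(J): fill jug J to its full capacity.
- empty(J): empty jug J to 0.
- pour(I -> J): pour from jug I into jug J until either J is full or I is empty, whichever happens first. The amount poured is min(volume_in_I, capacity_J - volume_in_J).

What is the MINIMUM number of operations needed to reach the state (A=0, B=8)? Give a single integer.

BFS from (A=0, B=12). One shortest path:
  1. pour(B -> A) -> (A=4 B=8)
  2. empty(A) -> (A=0 B=8)
Reached target in 2 moves.

Answer: 2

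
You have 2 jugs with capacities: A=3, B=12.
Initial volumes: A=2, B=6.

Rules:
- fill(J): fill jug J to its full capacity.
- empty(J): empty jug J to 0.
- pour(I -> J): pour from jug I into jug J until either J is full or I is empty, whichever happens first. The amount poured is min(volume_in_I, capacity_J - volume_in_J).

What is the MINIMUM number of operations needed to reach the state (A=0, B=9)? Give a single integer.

Answer: 2

Derivation:
BFS from (A=2, B=6). One shortest path:
  1. fill(A) -> (A=3 B=6)
  2. pour(A -> B) -> (A=0 B=9)
Reached target in 2 moves.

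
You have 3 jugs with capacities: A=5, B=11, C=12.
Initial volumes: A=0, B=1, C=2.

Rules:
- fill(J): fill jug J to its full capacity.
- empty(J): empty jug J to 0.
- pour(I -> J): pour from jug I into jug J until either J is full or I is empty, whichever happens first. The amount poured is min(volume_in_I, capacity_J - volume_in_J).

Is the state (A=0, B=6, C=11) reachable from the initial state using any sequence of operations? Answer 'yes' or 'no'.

BFS from (A=0, B=1, C=2):
  1. fill(B) -> (A=0 B=11 C=2)
  2. empty(C) -> (A=0 B=11 C=0)
  3. pour(B -> C) -> (A=0 B=0 C=11)
  4. fill(B) -> (A=0 B=11 C=11)
  5. pour(B -> A) -> (A=5 B=6 C=11)
  6. empty(A) -> (A=0 B=6 C=11)
Target reached → yes.

Answer: yes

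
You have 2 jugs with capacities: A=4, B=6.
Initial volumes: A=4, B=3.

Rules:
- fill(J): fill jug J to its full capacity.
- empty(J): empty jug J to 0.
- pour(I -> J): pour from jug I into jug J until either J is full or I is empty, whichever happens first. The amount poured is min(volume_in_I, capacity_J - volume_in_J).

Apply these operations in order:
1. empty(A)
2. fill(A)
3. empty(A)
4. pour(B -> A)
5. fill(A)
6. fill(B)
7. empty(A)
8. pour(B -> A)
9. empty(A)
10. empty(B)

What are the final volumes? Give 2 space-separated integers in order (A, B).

Step 1: empty(A) -> (A=0 B=3)
Step 2: fill(A) -> (A=4 B=3)
Step 3: empty(A) -> (A=0 B=3)
Step 4: pour(B -> A) -> (A=3 B=0)
Step 5: fill(A) -> (A=4 B=0)
Step 6: fill(B) -> (A=4 B=6)
Step 7: empty(A) -> (A=0 B=6)
Step 8: pour(B -> A) -> (A=4 B=2)
Step 9: empty(A) -> (A=0 B=2)
Step 10: empty(B) -> (A=0 B=0)

Answer: 0 0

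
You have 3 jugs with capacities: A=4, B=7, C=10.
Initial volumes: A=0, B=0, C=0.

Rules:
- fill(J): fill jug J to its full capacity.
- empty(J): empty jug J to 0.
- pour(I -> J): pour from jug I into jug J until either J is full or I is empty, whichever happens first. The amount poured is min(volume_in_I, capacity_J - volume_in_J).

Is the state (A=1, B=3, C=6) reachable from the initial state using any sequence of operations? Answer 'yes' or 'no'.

Answer: no

Derivation:
BFS explored all 278 reachable states.
Reachable set includes: (0,0,0), (0,0,1), (0,0,2), (0,0,3), (0,0,4), (0,0,5), (0,0,6), (0,0,7), (0,0,8), (0,0,9), (0,0,10), (0,1,0) ...
Target (A=1, B=3, C=6) not in reachable set → no.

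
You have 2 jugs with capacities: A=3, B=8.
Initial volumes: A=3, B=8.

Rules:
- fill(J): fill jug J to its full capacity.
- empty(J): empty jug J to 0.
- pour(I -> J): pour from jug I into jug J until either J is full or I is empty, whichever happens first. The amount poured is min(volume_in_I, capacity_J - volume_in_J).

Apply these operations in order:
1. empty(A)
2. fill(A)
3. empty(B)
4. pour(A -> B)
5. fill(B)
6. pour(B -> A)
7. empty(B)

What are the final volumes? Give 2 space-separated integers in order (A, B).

Answer: 3 0

Derivation:
Step 1: empty(A) -> (A=0 B=8)
Step 2: fill(A) -> (A=3 B=8)
Step 3: empty(B) -> (A=3 B=0)
Step 4: pour(A -> B) -> (A=0 B=3)
Step 5: fill(B) -> (A=0 B=8)
Step 6: pour(B -> A) -> (A=3 B=5)
Step 7: empty(B) -> (A=3 B=0)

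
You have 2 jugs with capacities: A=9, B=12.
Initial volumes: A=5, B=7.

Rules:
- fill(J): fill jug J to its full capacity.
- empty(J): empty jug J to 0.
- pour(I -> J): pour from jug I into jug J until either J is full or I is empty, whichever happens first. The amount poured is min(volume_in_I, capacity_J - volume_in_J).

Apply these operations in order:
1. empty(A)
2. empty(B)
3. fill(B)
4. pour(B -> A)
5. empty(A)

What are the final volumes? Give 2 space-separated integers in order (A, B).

Answer: 0 3

Derivation:
Step 1: empty(A) -> (A=0 B=7)
Step 2: empty(B) -> (A=0 B=0)
Step 3: fill(B) -> (A=0 B=12)
Step 4: pour(B -> A) -> (A=9 B=3)
Step 5: empty(A) -> (A=0 B=3)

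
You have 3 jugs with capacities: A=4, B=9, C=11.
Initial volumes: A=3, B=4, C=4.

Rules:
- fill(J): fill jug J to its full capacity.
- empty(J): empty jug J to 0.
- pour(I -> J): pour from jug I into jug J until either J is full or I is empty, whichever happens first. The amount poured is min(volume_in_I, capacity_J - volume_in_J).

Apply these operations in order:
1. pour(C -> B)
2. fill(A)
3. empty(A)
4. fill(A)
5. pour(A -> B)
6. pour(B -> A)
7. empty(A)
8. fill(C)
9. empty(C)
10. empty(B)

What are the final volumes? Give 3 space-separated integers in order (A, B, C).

Answer: 0 0 0

Derivation:
Step 1: pour(C -> B) -> (A=3 B=8 C=0)
Step 2: fill(A) -> (A=4 B=8 C=0)
Step 3: empty(A) -> (A=0 B=8 C=0)
Step 4: fill(A) -> (A=4 B=8 C=0)
Step 5: pour(A -> B) -> (A=3 B=9 C=0)
Step 6: pour(B -> A) -> (A=4 B=8 C=0)
Step 7: empty(A) -> (A=0 B=8 C=0)
Step 8: fill(C) -> (A=0 B=8 C=11)
Step 9: empty(C) -> (A=0 B=8 C=0)
Step 10: empty(B) -> (A=0 B=0 C=0)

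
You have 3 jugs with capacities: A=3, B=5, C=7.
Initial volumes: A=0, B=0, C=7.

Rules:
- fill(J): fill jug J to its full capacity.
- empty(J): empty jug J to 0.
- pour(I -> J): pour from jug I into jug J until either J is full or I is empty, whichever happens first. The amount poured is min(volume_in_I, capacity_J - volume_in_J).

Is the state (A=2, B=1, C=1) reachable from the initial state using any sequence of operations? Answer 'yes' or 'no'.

Answer: no

Derivation:
BFS explored all 144 reachable states.
Reachable set includes: (0,0,0), (0,0,1), (0,0,2), (0,0,3), (0,0,4), (0,0,5), (0,0,6), (0,0,7), (0,1,0), (0,1,1), (0,1,2), (0,1,3) ...
Target (A=2, B=1, C=1) not in reachable set → no.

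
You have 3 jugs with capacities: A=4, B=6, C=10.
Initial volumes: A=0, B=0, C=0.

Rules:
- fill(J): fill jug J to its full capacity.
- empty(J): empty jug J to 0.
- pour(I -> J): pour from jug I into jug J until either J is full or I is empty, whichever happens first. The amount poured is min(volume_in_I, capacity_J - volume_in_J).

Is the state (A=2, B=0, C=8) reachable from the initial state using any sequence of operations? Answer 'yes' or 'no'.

BFS from (A=0, B=0, C=0):
  1. fill(C) -> (A=0 B=0 C=10)
  2. pour(C -> B) -> (A=0 B=6 C=4)
  3. pour(B -> A) -> (A=4 B=2 C=4)
  4. pour(A -> C) -> (A=0 B=2 C=8)
  5. pour(B -> A) -> (A=2 B=0 C=8)
Target reached → yes.

Answer: yes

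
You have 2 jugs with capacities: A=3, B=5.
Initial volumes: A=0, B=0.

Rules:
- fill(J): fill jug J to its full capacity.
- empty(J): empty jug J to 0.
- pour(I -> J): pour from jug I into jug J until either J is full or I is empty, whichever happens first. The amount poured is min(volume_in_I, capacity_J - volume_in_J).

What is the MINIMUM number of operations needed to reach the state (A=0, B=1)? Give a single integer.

BFS from (A=0, B=0). One shortest path:
  1. fill(A) -> (A=3 B=0)
  2. pour(A -> B) -> (A=0 B=3)
  3. fill(A) -> (A=3 B=3)
  4. pour(A -> B) -> (A=1 B=5)
  5. empty(B) -> (A=1 B=0)
  6. pour(A -> B) -> (A=0 B=1)
Reached target in 6 moves.

Answer: 6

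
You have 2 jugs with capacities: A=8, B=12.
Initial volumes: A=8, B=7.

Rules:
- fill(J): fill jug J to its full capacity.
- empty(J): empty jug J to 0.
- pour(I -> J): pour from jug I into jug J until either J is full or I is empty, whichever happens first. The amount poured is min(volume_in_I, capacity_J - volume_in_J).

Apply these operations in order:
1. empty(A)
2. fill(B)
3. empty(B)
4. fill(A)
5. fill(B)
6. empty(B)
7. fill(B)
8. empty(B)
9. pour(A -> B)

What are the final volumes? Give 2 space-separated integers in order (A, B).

Answer: 0 8

Derivation:
Step 1: empty(A) -> (A=0 B=7)
Step 2: fill(B) -> (A=0 B=12)
Step 3: empty(B) -> (A=0 B=0)
Step 4: fill(A) -> (A=8 B=0)
Step 5: fill(B) -> (A=8 B=12)
Step 6: empty(B) -> (A=8 B=0)
Step 7: fill(B) -> (A=8 B=12)
Step 8: empty(B) -> (A=8 B=0)
Step 9: pour(A -> B) -> (A=0 B=8)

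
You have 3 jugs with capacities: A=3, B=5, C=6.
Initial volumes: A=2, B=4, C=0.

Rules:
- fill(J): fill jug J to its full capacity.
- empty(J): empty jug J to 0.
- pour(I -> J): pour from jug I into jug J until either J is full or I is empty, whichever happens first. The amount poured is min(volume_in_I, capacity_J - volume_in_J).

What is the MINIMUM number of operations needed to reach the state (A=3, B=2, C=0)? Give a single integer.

BFS from (A=2, B=4, C=0). One shortest path:
  1. empty(A) -> (A=0 B=4 C=0)
  2. fill(B) -> (A=0 B=5 C=0)
  3. pour(B -> A) -> (A=3 B=2 C=0)
Reached target in 3 moves.

Answer: 3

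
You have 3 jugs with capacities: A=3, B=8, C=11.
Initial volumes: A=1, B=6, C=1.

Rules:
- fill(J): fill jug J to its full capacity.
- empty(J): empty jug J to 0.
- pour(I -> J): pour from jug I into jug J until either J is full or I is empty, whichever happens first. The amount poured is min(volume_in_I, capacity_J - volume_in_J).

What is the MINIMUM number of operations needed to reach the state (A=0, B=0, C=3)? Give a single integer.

Answer: 4

Derivation:
BFS from (A=1, B=6, C=1). One shortest path:
  1. fill(A) -> (A=3 B=6 C=1)
  2. empty(B) -> (A=3 B=0 C=1)
  3. empty(C) -> (A=3 B=0 C=0)
  4. pour(A -> C) -> (A=0 B=0 C=3)
Reached target in 4 moves.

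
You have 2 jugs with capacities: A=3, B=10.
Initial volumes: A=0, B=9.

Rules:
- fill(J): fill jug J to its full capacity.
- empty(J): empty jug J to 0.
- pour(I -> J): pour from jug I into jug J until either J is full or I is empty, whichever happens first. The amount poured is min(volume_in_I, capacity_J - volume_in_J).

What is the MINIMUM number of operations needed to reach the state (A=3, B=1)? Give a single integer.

Answer: 6

Derivation:
BFS from (A=0, B=9). One shortest path:
  1. fill(B) -> (A=0 B=10)
  2. pour(B -> A) -> (A=3 B=7)
  3. empty(A) -> (A=0 B=7)
  4. pour(B -> A) -> (A=3 B=4)
  5. empty(A) -> (A=0 B=4)
  6. pour(B -> A) -> (A=3 B=1)
Reached target in 6 moves.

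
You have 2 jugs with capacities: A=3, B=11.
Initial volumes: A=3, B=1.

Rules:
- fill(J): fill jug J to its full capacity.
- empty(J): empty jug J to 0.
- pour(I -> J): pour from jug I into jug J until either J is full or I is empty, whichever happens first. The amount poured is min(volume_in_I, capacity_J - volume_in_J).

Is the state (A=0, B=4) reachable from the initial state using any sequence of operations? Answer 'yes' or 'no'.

Answer: yes

Derivation:
BFS from (A=3, B=1):
  1. pour(A -> B) -> (A=0 B=4)
Target reached → yes.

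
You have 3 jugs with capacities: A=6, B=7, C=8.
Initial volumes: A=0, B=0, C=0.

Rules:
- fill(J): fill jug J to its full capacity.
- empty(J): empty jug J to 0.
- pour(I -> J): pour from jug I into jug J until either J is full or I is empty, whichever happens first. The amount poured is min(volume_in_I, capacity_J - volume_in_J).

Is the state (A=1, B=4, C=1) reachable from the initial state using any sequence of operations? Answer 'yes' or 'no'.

BFS explored all 294 reachable states.
Reachable set includes: (0,0,0), (0,0,1), (0,0,2), (0,0,3), (0,0,4), (0,0,5), (0,0,6), (0,0,7), (0,0,8), (0,1,0), (0,1,1), (0,1,2) ...
Target (A=1, B=4, C=1) not in reachable set → no.

Answer: no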